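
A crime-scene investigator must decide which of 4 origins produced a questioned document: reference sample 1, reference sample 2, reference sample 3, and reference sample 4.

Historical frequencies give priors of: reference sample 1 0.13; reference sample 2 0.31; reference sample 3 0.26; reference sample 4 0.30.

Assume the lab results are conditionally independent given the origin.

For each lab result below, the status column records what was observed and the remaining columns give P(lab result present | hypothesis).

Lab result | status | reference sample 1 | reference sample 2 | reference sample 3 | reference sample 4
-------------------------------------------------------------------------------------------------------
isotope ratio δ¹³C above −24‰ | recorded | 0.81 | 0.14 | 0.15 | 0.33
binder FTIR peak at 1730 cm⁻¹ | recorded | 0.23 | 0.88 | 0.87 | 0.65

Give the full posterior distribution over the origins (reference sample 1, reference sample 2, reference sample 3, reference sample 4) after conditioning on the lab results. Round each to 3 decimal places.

0.151, 0.238, 0.211, 0.400

Multiply each prior by the joint likelihood of the lab result pattern:
  reference sample 1: 0.13 × 0.81 × 0.23 = 0.024219
  reference sample 2: 0.31 × 0.14 × 0.88 = 0.038192
  reference sample 3: 0.26 × 0.15 × 0.87 = 0.03393
  reference sample 4: 0.30 × 0.33 × 0.65 = 0.06435
Marginal likelihood of the evidence = 0.16069.
P(reference sample 1 | evidence) = 0.024219 / 0.16069 ≈ 0.151
P(reference sample 2 | evidence) = 0.038192 / 0.16069 ≈ 0.238
P(reference sample 3 | evidence) = 0.03393 / 0.16069 ≈ 0.211
P(reference sample 4 | evidence) = 0.06435 / 0.16069 ≈ 0.400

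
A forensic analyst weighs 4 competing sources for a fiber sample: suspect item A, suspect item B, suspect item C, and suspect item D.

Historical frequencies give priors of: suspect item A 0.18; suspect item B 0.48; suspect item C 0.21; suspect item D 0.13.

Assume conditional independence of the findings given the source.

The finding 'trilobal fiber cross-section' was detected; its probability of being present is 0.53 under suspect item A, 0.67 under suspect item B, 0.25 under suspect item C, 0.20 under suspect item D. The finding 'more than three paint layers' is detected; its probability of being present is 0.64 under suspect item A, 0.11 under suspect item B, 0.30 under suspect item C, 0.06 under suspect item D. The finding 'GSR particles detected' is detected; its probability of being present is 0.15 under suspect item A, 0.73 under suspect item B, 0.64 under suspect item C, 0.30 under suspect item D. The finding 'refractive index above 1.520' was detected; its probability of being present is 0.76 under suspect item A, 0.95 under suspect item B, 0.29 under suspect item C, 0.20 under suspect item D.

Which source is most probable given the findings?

suspect item B

Multiply each prior by the joint likelihood of the evidence pattern:
  suspect item A: 0.18 × 0.53 × 0.64 × 0.15 × 0.76 = 0.0069604
  suspect item B: 0.48 × 0.67 × 0.11 × 0.73 × 0.95 = 0.024533
  suspect item C: 0.21 × 0.25 × 0.30 × 0.64 × 0.29 = 0.0029232
  suspect item D: 0.13 × 0.20 × 0.06 × 0.30 × 0.20 = 9.36e-05
Marginal likelihood of the evidence = 0.03451.
P(suspect item A | evidence) ≈ 0.0069604 / 0.03451 ≈ 0.202
P(suspect item B | evidence) ≈ 0.024533 / 0.03451 ≈ 0.711
P(suspect item C | evidence) ≈ 0.0029232 / 0.03451 ≈ 0.085
P(suspect item D | evidence) ≈ 9.36e-05 / 0.03451 ≈ 0.003
The largest is 0.711, so suspect item B is most probable.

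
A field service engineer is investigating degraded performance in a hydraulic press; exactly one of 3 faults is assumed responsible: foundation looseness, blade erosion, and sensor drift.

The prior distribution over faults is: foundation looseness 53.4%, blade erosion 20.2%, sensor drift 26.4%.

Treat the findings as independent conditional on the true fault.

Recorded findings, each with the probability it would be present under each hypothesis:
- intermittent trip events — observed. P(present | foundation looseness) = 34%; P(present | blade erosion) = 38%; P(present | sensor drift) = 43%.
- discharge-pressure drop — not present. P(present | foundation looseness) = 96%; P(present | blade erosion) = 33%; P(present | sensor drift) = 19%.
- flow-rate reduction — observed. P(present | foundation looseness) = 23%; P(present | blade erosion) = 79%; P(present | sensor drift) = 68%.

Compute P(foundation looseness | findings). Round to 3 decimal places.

By Bayes' rule with conditional independence, the unnormalized weight for each hypothesis is prior × ∏ likelihoods (using 1 − P(present | H) for each absent finding):
  foundation looseness: 0.534 × 0.34 × (1 − 0.96) × 0.23 = 0.0016704
  blade erosion: 0.202 × 0.38 × (1 − 0.33) × 0.79 = 0.040629
  sensor drift: 0.264 × 0.43 × (1 − 0.19) × 0.68 = 0.062527
The unnormalized weights sum to 0.10483.
P(foundation looseness | evidence) = 0.0016704 / 0.10483 ≈ 0.016.

0.016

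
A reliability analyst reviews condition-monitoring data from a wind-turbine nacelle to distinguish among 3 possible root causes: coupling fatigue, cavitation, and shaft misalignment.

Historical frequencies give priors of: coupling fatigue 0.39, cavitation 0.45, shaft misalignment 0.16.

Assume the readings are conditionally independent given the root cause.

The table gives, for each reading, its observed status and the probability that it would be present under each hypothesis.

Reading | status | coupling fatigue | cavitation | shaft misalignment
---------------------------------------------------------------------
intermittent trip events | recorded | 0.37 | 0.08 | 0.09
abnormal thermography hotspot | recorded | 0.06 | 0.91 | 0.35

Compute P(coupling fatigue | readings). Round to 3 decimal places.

0.186

By Bayes' rule with conditional independence, the unnormalized weight for each hypothesis is prior × ∏ likelihoods:
  coupling fatigue: 0.39 × 0.37 × 0.06 = 0.008658
  cavitation: 0.45 × 0.08 × 0.91 = 0.03276
  shaft misalignment: 0.16 × 0.09 × 0.35 = 0.00504
The unnormalized weights sum to 0.046458.
P(coupling fatigue | evidence) = 0.008658 / 0.046458 ≈ 0.186.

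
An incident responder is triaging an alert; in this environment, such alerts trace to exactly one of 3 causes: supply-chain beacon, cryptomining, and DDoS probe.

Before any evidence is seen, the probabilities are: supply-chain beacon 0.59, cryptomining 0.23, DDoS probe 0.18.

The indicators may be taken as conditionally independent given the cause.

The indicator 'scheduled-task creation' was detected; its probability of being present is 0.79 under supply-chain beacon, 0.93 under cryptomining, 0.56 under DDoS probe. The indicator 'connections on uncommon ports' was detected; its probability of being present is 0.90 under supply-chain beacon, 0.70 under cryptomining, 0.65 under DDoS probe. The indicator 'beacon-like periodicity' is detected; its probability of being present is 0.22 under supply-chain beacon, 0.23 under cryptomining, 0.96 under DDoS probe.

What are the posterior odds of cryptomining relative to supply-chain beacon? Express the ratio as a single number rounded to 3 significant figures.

Unnormalized posterior weight (prior times the indicator likelihoods) for each of the two hypotheses:
  cryptomining: 0.23 × 0.93 × 0.70 × 0.23 = 0.034438
  supply-chain beacon: 0.59 × 0.79 × 0.90 × 0.22 = 0.092288
Posterior odds = 0.034438 / 0.092288 ≈ 0.373.

0.373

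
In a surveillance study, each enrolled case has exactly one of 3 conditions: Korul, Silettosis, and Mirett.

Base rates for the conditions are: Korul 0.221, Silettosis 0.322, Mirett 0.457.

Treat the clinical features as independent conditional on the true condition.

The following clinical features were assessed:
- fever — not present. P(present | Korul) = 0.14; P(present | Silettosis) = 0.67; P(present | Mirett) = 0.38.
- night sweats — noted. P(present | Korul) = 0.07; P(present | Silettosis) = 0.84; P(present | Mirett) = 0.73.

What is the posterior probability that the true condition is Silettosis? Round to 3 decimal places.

0.288

For each hypothesis, the unnormalized posterior weight is prior × product of the clinical feature likelihoods (using 1 − P(present | H) for each absent clinical feature):
  Korul: 0.221 × (1 − 0.14) × 0.07 = 0.013304
  Silettosis: 0.322 × (1 − 0.67) × 0.84 = 0.089258
  Mirett: 0.457 × (1 − 0.38) × 0.73 = 0.20684
The unnormalized weights sum to 0.3094.
P(Silettosis | evidence) = 0.089258 / 0.3094 ≈ 0.288.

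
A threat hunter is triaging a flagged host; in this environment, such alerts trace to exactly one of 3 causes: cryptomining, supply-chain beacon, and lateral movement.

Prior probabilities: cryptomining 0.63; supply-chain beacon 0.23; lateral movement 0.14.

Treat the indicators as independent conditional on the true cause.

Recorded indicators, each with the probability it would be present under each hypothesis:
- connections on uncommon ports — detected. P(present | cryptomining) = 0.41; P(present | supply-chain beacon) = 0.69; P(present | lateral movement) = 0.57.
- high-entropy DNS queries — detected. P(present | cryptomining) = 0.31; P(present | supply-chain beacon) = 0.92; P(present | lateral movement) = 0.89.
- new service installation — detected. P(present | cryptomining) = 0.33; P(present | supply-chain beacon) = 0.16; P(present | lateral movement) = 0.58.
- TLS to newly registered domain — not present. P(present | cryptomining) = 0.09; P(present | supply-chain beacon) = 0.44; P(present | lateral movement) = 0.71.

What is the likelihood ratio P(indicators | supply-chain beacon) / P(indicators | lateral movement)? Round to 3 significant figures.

0.667

Joint likelihood of the indicator pattern under each hypothesis (using 1 − P(present | H) for each absent indicator):
  supply-chain beacon: 0.69 × 0.92 × 0.16 × (1 − 0.44) = 0.056878
  lateral movement: 0.57 × 0.89 × 0.58 × (1 − 0.71) = 0.085328
Bayes factor = 0.056878 / 0.085328 ≈ 0.667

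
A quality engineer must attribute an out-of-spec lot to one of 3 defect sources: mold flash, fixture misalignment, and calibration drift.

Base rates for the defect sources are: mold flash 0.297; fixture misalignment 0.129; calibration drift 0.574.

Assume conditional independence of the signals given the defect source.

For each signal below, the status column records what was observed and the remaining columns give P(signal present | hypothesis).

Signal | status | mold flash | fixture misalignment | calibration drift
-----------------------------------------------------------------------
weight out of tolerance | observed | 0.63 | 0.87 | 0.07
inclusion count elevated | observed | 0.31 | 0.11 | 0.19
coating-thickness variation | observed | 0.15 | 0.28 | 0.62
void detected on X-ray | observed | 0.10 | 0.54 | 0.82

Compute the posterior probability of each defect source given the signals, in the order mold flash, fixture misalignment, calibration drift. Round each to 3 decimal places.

Multiply each prior by the joint likelihood of the signal pattern:
  mold flash: 0.297 × 0.63 × 0.31 × 0.15 × 0.10 = 0.00087006
  fixture misalignment: 0.129 × 0.87 × 0.11 × 0.28 × 0.54 = 0.0018666
  calibration drift: 0.574 × 0.07 × 0.19 × 0.62 × 0.82 = 0.0038812
Marginal likelihood of the evidence = 0.0066179.
P(mold flash | evidence) = 0.00087006 / 0.0066179 ≈ 0.131
P(fixture misalignment | evidence) = 0.0018666 / 0.0066179 ≈ 0.282
P(calibration drift | evidence) = 0.0038812 / 0.0066179 ≈ 0.586

0.131, 0.282, 0.586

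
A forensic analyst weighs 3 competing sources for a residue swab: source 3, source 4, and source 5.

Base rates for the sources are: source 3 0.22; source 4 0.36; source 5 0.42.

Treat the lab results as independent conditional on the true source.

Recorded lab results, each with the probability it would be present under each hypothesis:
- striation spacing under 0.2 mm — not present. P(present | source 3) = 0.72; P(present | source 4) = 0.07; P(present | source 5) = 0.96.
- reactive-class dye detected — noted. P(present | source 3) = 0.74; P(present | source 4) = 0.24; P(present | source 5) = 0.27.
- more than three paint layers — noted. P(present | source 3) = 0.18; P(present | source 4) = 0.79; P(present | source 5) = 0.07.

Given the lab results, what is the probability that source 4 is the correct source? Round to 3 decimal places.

For each hypothesis, the unnormalized posterior weight is prior × product of the lab result likelihoods (using 1 − P(present | H) for each absent lab result):
  source 3: 0.22 × (1 − 0.72) × 0.74 × 0.18 = 0.0082051
  source 4: 0.36 × (1 − 0.07) × 0.24 × 0.79 = 0.063478
  source 5: 0.42 × (1 − 0.96) × 0.27 × 0.07 = 0.00031752
Marginal likelihood of the evidence = 0.072001.
P(source 4 | evidence) = 0.063478 / 0.072001 ≈ 0.882.

0.882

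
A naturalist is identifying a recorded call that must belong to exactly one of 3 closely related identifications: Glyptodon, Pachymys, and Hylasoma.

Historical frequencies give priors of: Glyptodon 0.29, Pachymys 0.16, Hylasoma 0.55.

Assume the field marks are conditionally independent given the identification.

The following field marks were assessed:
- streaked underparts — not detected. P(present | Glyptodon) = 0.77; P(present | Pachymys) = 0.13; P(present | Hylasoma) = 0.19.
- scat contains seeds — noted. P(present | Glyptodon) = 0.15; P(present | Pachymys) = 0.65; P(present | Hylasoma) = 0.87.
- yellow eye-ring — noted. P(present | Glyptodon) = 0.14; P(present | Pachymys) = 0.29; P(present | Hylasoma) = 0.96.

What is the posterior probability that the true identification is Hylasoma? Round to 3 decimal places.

0.931

Multiply each prior by the joint likelihood of the field mark pattern (using 1 − P(present | H) for each absent field mark):
  Glyptodon: 0.29 × (1 − 0.77) × 0.15 × 0.14 = 0.0014007
  Pachymys: 0.16 × (1 − 0.13) × 0.65 × 0.29 = 0.026239
  Hylasoma: 0.55 × (1 − 0.19) × 0.87 × 0.96 = 0.37208
Marginal likelihood of the evidence = 0.39972.
P(Hylasoma | evidence) = 0.37208 / 0.39972 ≈ 0.931.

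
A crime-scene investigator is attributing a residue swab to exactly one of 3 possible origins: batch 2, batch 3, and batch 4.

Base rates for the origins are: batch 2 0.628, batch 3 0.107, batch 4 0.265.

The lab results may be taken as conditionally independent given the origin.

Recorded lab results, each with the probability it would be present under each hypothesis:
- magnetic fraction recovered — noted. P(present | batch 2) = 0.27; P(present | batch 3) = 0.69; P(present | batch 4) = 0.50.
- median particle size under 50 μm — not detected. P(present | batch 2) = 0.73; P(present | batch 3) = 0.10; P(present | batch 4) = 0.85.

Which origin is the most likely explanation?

batch 3

By Bayes' rule with conditional independence, the unnormalized weight for each hypothesis is prior × ∏ likelihoods (using 1 − P(present | H) for each absent lab result):
  batch 2: 0.628 × 0.27 × (1 − 0.73) = 0.045781
  batch 3: 0.107 × 0.69 × (1 − 0.10) = 0.066447
  batch 4: 0.265 × 0.50 × (1 − 0.85) = 0.019875
The unnormalized weights sum to 0.1321.
P(batch 2 | evidence) ≈ 0.045781 / 0.1321 ≈ 0.347
P(batch 3 | evidence) ≈ 0.066447 / 0.1321 ≈ 0.503
P(batch 4 | evidence) ≈ 0.019875 / 0.1321 ≈ 0.150
The largest is 0.503, so batch 3 is most probable.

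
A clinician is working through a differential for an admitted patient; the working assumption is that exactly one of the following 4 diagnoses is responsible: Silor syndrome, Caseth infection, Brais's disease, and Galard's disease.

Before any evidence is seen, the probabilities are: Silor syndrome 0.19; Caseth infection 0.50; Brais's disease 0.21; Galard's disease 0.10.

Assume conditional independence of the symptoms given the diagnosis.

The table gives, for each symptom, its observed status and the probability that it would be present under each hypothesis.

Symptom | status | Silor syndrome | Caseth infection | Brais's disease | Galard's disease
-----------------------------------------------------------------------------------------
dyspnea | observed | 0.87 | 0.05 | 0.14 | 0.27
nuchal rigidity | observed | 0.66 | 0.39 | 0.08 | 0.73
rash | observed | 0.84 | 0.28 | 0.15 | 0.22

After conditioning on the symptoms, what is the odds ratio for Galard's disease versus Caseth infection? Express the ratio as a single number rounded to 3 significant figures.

1.59

Unnormalized posterior weight (prior times the symptom likelihoods) for each of the two hypotheses:
  Galard's disease: 0.10 × 0.27 × 0.73 × 0.22 = 0.0043362
  Caseth infection: 0.50 × 0.05 × 0.39 × 0.28 = 0.00273
Odds(Galard's disease : Caseth infection) = 0.0043362 / 0.00273 ≈ 1.59.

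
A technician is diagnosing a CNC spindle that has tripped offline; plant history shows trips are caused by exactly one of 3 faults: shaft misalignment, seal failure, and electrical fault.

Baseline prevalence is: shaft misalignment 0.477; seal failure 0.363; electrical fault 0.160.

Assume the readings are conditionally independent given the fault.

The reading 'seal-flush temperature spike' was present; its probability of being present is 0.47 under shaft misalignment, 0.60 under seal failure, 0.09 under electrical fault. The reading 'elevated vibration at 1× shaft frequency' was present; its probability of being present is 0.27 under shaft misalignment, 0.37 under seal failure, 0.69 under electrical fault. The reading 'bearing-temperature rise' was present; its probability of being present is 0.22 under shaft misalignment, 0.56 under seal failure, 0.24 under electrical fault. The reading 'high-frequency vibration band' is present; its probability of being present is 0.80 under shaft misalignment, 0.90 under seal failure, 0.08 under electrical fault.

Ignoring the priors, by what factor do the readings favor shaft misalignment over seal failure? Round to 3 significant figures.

0.200

Take the product of per-reading likelihoods under each hypothesis, then divide.
  shaft misalignment: 0.47 × 0.27 × 0.22 × 0.80 = 0.022334
  seal failure: 0.60 × 0.37 × 0.56 × 0.90 = 0.11189
Bayes factor = 0.022334 / 0.11189 ≈ 0.200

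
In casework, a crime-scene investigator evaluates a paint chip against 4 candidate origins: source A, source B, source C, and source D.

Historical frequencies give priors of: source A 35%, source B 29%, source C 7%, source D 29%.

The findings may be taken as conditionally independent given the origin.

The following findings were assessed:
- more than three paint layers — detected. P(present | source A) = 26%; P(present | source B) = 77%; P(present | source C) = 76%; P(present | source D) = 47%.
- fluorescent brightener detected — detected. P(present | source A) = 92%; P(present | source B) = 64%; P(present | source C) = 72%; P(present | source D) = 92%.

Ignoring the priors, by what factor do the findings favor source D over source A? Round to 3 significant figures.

Joint likelihood of the evidence pattern under each hypothesis:
  source D: 0.47 × 0.92 = 0.4324
  source A: 0.26 × 0.92 = 0.2392
Bayes factor = 0.4324 / 0.2392 ≈ 1.81

1.81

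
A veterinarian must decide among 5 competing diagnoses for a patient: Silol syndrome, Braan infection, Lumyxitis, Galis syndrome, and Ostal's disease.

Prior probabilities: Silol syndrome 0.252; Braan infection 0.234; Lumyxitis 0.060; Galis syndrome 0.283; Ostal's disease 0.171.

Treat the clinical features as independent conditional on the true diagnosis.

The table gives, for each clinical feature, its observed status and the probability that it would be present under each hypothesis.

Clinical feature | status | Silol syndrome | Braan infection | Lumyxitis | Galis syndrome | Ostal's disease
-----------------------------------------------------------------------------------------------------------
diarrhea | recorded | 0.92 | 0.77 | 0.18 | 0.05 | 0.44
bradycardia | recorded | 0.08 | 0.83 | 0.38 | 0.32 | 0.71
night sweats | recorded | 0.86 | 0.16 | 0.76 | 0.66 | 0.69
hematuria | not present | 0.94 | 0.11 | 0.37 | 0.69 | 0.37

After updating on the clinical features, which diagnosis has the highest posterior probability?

For each hypothesis, the unnormalized posterior weight is prior × product of the clinical feature likelihoods (using 1 − P(present | H) for each absent clinical feature):
  Silol syndrome: 0.252 × 0.92 × 0.08 × 0.86 × (1 − 0.94) = 0.00095704
  Braan infection: 0.234 × 0.77 × 0.83 × 0.16 × (1 − 0.11) = 0.021296
  Lumyxitis: 0.060 × 0.18 × 0.38 × 0.76 × (1 − 0.37) = 0.001965
  Galis syndrome: 0.283 × 0.05 × 0.32 × 0.66 × (1 − 0.69) = 0.00092643
  Ostal's disease: 0.171 × 0.44 × 0.71 × 0.69 × (1 − 0.37) = 0.023222
Normalizing constant Z = 0.00095704 + 0.021296 + 0.001965 + 0.00092643 + 0.023222 = 0.048366.
P(Silol syndrome | evidence) ≈ 0.00095704 / 0.048366 ≈ 0.020
P(Braan infection | evidence) ≈ 0.021296 / 0.048366 ≈ 0.440
P(Lumyxitis | evidence) ≈ 0.001965 / 0.048366 ≈ 0.041
P(Galis syndrome | evidence) ≈ 0.00092643 / 0.048366 ≈ 0.019
P(Ostal's disease | evidence) ≈ 0.023222 / 0.048366 ≈ 0.480
The largest is 0.480, so Ostal's disease is most probable.

Ostal's disease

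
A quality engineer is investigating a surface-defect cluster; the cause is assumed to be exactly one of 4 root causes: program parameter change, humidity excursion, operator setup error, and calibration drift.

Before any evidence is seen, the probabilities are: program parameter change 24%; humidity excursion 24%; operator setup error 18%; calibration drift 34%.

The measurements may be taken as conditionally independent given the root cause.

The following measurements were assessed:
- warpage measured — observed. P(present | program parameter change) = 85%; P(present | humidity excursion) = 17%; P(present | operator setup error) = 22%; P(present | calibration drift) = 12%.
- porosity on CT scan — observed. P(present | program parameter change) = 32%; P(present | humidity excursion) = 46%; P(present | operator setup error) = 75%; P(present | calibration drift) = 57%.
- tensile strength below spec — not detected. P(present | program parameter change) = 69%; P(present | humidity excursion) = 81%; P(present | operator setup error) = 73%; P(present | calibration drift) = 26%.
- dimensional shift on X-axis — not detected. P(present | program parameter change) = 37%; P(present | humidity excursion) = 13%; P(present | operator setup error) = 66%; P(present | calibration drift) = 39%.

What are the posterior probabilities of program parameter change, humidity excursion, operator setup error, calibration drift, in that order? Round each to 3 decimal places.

0.438, 0.107, 0.094, 0.361

Multiply each prior by the joint likelihood of the measurement pattern (using 1 − P(present | H) for each absent measurement):
  program parameter change: 0.24 × 0.85 × 0.32 × (1 − 0.69) × (1 − 0.37) = 0.012749
  humidity excursion: 0.24 × 0.17 × 0.46 × (1 − 0.81) × (1 − 0.13) = 0.0031024
  operator setup error: 0.18 × 0.22 × 0.75 × (1 − 0.73) × (1 − 0.66) = 0.0027265
  calibration drift: 0.34 × 0.12 × 0.57 × (1 − 0.26) × (1 − 0.39) = 0.010498
The unnormalized weights sum to 0.029076.
P(program parameter change | evidence) = 0.012749 / 0.029076 ≈ 0.438
P(humidity excursion | evidence) = 0.0031024 / 0.029076 ≈ 0.107
P(operator setup error | evidence) = 0.0027265 / 0.029076 ≈ 0.094
P(calibration drift | evidence) = 0.010498 / 0.029076 ≈ 0.361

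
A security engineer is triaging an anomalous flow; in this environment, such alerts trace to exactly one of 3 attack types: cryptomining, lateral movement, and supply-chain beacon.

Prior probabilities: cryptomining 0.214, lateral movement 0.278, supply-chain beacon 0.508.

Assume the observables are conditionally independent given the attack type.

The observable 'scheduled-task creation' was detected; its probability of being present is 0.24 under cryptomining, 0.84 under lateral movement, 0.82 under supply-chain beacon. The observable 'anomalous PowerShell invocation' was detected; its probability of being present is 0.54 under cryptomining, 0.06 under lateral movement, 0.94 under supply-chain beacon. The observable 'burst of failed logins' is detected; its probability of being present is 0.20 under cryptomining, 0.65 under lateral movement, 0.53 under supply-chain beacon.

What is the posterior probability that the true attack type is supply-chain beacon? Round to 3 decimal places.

0.934

For each hypothesis, the unnormalized posterior weight is prior × product of the observable likelihoods:
  cryptomining: 0.214 × 0.24 × 0.54 × 0.20 = 0.0055469
  lateral movement: 0.278 × 0.84 × 0.06 × 0.65 = 0.0091073
  supply-chain beacon: 0.508 × 0.82 × 0.94 × 0.53 = 0.20753
The unnormalized weights sum to 0.22218.
P(supply-chain beacon | evidence) = 0.20753 / 0.22218 ≈ 0.934.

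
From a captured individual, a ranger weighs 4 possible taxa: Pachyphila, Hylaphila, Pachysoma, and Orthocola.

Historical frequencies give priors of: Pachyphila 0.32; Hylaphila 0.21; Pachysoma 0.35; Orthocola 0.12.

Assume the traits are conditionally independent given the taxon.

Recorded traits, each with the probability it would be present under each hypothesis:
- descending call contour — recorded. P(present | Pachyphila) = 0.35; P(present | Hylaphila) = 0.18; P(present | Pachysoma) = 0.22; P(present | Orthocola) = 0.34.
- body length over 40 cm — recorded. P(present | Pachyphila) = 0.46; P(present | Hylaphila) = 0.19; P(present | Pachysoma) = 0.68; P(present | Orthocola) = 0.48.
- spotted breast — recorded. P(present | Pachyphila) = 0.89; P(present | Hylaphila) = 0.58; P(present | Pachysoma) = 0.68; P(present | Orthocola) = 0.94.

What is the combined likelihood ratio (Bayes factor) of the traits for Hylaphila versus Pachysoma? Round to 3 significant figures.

Take the product of per-trait likelihoods under each hypothesis, then divide.
  Hylaphila: 0.18 × 0.19 × 0.58 = 0.019836
  Pachysoma: 0.22 × 0.68 × 0.68 = 0.10173
Bayes factor = 0.019836 / 0.10173 ≈ 0.195

0.195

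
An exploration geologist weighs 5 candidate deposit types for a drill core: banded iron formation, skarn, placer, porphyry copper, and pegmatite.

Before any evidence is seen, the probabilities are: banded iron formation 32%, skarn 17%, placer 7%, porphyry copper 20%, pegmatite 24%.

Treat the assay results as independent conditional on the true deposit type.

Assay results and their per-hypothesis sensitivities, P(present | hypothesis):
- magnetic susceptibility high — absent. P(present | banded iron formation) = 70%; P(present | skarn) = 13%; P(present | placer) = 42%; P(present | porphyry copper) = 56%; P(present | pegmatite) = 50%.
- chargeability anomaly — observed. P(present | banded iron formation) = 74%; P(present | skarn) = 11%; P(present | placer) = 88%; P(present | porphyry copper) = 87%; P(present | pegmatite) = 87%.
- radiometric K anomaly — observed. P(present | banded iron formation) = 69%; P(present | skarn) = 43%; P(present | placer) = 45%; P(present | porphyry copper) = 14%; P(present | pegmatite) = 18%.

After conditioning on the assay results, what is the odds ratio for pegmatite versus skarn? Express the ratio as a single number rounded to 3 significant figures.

Posterior odds equal prior odds times the likelihood ratio; only the two competing hypotheses matter (using 1 − P(present | H) for each absent assay result).
  pegmatite: 0.24 × (1 − 0.50) × 0.87 × 0.18 = 0.018792
  skarn: 0.17 × (1 − 0.13) × 0.11 × 0.43 = 0.0069957
Posterior odds = 0.018792 / 0.0069957 ≈ 2.69.

2.69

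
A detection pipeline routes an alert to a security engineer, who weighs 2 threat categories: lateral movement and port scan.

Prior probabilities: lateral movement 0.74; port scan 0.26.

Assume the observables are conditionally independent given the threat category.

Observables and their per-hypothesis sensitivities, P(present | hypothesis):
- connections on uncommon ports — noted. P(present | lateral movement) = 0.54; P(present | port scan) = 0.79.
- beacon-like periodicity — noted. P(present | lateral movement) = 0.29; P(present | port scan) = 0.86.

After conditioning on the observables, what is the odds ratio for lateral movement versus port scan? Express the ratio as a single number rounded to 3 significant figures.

Posterior odds equal prior odds times the likelihood ratio; only the two competing hypotheses matter.
  lateral movement: 0.74 × 0.54 × 0.29 = 0.11588
  port scan: 0.26 × 0.79 × 0.86 = 0.17664
Posterior odds = 0.11588 / 0.17664 ≈ 0.656.

0.656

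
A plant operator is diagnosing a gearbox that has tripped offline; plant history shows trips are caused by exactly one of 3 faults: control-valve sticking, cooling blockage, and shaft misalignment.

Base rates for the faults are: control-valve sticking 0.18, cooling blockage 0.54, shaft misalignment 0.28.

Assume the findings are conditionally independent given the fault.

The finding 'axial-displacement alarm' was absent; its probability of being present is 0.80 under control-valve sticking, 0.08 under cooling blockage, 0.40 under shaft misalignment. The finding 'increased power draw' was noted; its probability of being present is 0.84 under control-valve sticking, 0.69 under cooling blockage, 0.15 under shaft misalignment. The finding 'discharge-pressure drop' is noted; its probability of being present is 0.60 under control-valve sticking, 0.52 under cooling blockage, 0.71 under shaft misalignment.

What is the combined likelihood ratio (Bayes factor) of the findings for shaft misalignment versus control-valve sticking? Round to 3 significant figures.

0.634

Joint likelihood of the evidence pattern under each hypothesis (using 1 − P(present | H) for each absent finding):
  shaft misalignment: (1 − 0.40) × 0.15 × 0.71 = 0.0639
  control-valve sticking: (1 − 0.80) × 0.84 × 0.60 = 0.1008
Bayes factor = 0.0639 / 0.1008 ≈ 0.634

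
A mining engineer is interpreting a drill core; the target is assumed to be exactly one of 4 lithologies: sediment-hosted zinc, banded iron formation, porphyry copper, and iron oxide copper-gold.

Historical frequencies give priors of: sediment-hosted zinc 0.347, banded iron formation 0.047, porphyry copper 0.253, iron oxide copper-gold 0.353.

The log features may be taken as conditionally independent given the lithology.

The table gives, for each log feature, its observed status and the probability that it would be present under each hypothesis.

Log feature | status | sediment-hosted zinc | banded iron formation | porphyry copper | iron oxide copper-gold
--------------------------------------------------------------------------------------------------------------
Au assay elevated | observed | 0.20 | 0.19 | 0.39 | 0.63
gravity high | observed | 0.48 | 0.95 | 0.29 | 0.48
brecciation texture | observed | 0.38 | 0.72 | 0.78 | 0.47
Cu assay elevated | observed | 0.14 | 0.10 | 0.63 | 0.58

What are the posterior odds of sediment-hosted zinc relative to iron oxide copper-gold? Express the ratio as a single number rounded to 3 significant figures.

Posterior odds equal prior odds times the likelihood ratio; only the two competing hypotheses matter.
  sediment-hosted zinc: 0.347 × 0.20 × 0.48 × 0.38 × 0.14 = 0.0017722
  iron oxide copper-gold: 0.353 × 0.63 × 0.48 × 0.47 × 0.58 = 0.029099
Odds(sediment-hosted zinc : iron oxide copper-gold) = 0.0017722 / 0.029099 ≈ 0.0609.

0.0609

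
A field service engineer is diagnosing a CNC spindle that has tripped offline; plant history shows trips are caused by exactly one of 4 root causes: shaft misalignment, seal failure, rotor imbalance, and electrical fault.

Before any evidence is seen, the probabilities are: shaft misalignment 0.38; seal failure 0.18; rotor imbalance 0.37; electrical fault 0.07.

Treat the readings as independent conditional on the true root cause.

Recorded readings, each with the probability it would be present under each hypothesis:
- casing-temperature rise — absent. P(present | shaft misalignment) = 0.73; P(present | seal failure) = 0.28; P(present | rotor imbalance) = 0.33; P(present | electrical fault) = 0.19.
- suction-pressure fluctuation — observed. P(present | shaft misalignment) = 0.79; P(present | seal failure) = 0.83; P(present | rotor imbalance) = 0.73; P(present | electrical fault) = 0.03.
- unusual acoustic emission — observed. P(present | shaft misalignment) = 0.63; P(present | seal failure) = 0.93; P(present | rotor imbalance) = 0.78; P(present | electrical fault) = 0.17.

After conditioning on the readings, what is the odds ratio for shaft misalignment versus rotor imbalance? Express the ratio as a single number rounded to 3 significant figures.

Posterior odds equal prior odds times the likelihood ratio; only the two competing hypotheses matter (using 1 − P(present | H) for each absent reading).
  shaft misalignment: 0.38 × (1 − 0.73) × 0.79 × 0.63 = 0.051064
  rotor imbalance: 0.37 × (1 − 0.33) × 0.73 × 0.78 = 0.14115
Odds(shaft misalignment : rotor imbalance) = 0.051064 / 0.14115 ≈ 0.362.

0.362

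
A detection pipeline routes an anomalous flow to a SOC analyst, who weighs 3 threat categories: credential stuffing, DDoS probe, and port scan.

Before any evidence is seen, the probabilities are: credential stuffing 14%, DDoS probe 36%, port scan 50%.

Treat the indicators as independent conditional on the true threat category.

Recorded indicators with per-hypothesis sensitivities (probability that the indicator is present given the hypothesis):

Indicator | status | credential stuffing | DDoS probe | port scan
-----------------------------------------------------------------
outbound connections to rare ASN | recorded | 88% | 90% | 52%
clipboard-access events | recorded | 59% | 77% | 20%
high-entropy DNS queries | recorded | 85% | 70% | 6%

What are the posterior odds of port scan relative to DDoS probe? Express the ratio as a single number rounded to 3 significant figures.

The normalizing constant cancels in an odds ratio, so compute prior × likelihood for the two hypotheses only:
  port scan: 0.50 × 0.52 × 0.20 × 0.06 = 0.00312
  DDoS probe: 0.36 × 0.90 × 0.77 × 0.70 = 0.17464
Posterior odds = 0.00312 / 0.17464 ≈ 0.0179.

0.0179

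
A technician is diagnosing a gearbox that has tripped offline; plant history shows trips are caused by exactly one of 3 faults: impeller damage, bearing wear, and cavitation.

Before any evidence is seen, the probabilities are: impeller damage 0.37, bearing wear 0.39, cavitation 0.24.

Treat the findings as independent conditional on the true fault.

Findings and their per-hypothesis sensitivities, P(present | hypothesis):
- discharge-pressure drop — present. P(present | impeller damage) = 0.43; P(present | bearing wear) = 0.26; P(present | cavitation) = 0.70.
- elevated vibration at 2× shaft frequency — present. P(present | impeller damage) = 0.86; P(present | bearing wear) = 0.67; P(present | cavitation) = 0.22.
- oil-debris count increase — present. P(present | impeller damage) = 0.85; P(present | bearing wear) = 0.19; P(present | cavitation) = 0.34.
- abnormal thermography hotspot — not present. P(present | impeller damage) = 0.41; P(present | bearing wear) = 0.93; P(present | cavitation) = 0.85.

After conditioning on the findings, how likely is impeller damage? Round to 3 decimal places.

0.961

Multiply each prior by the joint likelihood of the evidence pattern (using 1 − P(present | H) for each absent finding):
  impeller damage: 0.37 × 0.43 × 0.86 × 0.85 × (1 − 0.41) = 0.068618
  bearing wear: 0.39 × 0.26 × 0.67 × 0.19 × (1 − 0.93) = 0.00090358
  cavitation: 0.24 × 0.70 × 0.22 × 0.34 × (1 − 0.85) = 0.001885
Marginal likelihood of the evidence = 0.071407.
P(impeller damage | evidence) = 0.068618 / 0.071407 ≈ 0.961.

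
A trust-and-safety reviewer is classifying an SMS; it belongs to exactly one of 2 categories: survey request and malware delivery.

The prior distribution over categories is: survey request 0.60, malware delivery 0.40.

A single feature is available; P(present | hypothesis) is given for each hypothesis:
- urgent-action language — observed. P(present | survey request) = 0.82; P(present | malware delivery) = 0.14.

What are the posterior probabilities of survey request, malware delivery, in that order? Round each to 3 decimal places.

0.898, 0.102

For each hypothesis, the unnormalized posterior weight is prior × likelihood:
  survey request: 0.60 × 0.82 = 0.492
  malware delivery: 0.40 × 0.14 = 0.056
Normalizing constant Z = 0.492 + 0.056 = 0.548.
P(survey request | evidence) = 0.492 / 0.548 ≈ 0.898
P(malware delivery | evidence) = 0.056 / 0.548 ≈ 0.102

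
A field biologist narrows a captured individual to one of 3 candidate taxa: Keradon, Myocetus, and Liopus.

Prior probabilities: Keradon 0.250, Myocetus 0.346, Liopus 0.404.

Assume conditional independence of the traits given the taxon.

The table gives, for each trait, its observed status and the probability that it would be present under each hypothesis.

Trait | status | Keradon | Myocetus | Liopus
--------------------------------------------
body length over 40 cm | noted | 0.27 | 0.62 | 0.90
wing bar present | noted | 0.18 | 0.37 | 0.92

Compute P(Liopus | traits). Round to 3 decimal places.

0.785

By Bayes' rule with conditional independence, the unnormalized weight for each hypothesis is prior × ∏ likelihoods:
  Keradon: 0.250 × 0.27 × 0.18 = 0.01215
  Myocetus: 0.346 × 0.62 × 0.37 = 0.079372
  Liopus: 0.404 × 0.90 × 0.92 = 0.33451
Marginal likelihood of the evidence = 0.42603.
P(Liopus | evidence) = 0.33451 / 0.42603 ≈ 0.785.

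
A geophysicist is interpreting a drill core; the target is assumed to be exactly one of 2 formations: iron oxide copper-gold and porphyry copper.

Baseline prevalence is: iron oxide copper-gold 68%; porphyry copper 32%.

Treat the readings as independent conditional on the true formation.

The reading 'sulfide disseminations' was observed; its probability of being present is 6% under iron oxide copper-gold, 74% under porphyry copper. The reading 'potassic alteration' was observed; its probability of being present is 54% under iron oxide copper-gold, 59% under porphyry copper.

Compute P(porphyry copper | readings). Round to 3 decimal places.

Multiply each prior by the joint likelihood of the reading pattern:
  iron oxide copper-gold: 0.68 × 0.06 × 0.54 = 0.022032
  porphyry copper: 0.32 × 0.74 × 0.59 = 0.13971
Marginal likelihood of the evidence = 0.16174.
P(porphyry copper | evidence) = 0.13971 / 0.16174 ≈ 0.864.

0.864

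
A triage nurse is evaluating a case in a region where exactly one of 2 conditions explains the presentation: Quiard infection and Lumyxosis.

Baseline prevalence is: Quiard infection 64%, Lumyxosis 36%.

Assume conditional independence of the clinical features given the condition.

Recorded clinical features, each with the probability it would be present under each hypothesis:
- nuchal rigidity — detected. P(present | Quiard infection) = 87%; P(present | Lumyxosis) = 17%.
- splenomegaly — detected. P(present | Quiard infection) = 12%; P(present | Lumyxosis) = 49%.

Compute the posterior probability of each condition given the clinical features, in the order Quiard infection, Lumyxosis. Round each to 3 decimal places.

0.690, 0.310

By Bayes' rule with conditional independence, the unnormalized weight for each hypothesis is prior × ∏ likelihoods:
  Quiard infection: 0.64 × 0.87 × 0.12 = 0.066816
  Lumyxosis: 0.36 × 0.17 × 0.49 = 0.029988
Marginal likelihood of the evidence = 0.096804.
P(Quiard infection | evidence) = 0.066816 / 0.096804 ≈ 0.690
P(Lumyxosis | evidence) = 0.029988 / 0.096804 ≈ 0.310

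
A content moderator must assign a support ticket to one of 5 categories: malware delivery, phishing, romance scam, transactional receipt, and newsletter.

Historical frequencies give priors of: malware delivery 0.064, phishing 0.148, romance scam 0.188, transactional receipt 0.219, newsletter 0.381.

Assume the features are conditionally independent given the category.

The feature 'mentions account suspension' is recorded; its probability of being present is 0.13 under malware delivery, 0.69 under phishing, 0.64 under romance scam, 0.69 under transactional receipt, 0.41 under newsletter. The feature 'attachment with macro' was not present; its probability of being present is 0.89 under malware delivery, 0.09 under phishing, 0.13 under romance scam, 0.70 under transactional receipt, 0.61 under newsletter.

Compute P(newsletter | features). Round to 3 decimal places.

0.200

For each hypothesis, the unnormalized posterior weight is prior × product of the feature likelihoods (using 1 − P(present | H) for each absent feature):
  malware delivery: 0.064 × 0.13 × (1 − 0.89) = 0.0009152
  phishing: 0.148 × 0.69 × (1 − 0.09) = 0.092929
  romance scam: 0.188 × 0.64 × (1 − 0.13) = 0.10468
  transactional receipt: 0.219 × 0.69 × (1 − 0.70) = 0.045333
  newsletter: 0.381 × 0.41 × (1 − 0.61) = 0.060922
Marginal likelihood of the evidence = 0.30478.
P(newsletter | evidence) = 0.060922 / 0.30478 ≈ 0.200.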